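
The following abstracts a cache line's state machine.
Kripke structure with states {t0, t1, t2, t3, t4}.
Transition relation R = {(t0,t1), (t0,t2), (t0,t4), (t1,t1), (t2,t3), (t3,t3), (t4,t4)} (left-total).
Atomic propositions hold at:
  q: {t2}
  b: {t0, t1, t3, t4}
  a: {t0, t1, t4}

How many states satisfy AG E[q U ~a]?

Sat(~a) = {t2, t3}
E[q U ~a]: least fixpoint, start Z0 = Sat(~a) = {t2, t3}, add states in Sat(q) with some successor in Z. Already a fixed point.
Sat(E[q U ~a]) = {t2, t3}
AG E[q U ~a]: greatest fixpoint, start Z0 = {t2, t3}, keep only states in Sat with every successor in Z. Already a fixed point.
Sat(AG E[q U ~a]) = {t2, t3}
|Sat(AG E[q U ~a])| = |{t2, t3}| = 2.

2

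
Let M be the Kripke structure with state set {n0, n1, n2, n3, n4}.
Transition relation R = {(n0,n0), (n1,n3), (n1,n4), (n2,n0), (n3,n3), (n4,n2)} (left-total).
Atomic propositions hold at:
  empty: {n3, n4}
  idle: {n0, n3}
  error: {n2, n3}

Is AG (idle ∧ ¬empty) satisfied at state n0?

Sat(¬empty) = {n0, n1, n2}
Sat(idle ∧ ¬empty) = {n0}
AG (idle ∧ ¬empty): greatest fixpoint, start Z0 = {n0}, keep only states in Sat with every successor in Z. Already a fixed point.
Sat(AG (idle ∧ ¬empty)) = {n0}
n0 ∈ Sat(AG (idle ∧ ¬empty)) = {n0}, so the formula holds at n0.

Yes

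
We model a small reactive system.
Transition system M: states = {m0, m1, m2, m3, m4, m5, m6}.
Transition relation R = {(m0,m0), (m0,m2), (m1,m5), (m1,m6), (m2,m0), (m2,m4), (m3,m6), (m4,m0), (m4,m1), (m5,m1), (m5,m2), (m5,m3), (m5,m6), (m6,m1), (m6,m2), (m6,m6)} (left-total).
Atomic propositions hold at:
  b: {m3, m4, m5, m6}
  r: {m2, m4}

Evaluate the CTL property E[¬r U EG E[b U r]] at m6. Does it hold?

Yes

Sat(¬r) = {m0, m1, m3, m5, m6}
E[b U r]: least fixpoint, start Z0 = Sat(r) = {m2, m4}, add states in Sat(b) with some successor in Z. Z1 = {m2, m4, m5, m6}; Z2 = {m2, m3, m4, m5, m6}; fixed.
Sat(E[b U r]) = {m2, m3, m4, m5, m6}
EG E[b U r]: greatest fixpoint, start Z0 = {m2, m3, m4, m5, m6}, keep only states in Sat with some successor in Z. Z1 = {m2, m3, m5, m6}; Z2 = {m3, m5, m6}; fixed.
Sat(EG E[b U r]) = {m3, m5, m6}
E[¬r U EG E[b U r]]: least fixpoint, start Z0 = Sat(EG E[b U r]) = {m3, m5, m6}, add states in Sat(¬r) with some successor in Z. Z1 = {m1, m3, m5, m6}; fixed.
Sat(E[¬r U EG E[b U r]]) = {m1, m3, m5, m6}
m6 ∈ Sat(E[¬r U EG E[b U r]]) = {m1, m3, m5, m6}, so the formula holds at m6.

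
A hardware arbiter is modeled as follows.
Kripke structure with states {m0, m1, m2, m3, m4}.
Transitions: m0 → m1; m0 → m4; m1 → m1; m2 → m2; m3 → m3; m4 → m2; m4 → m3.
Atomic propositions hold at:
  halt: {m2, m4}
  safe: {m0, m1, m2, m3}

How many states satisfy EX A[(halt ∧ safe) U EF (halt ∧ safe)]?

Sat(halt ∧ safe) = {m2}
EF (halt ∧ safe): least fixpoint, start Z0 = {m2}, add states with some successor in Z. Z1 = {m2, m4}; Z2 = {m0, m2, m4}; fixed.
Sat(EF (halt ∧ safe)) = {m0, m2, m4}
A[(halt ∧ safe) U EF (halt ∧ safe)]: least fixpoint, start Z0 = Sat(EF (halt ∧ safe)) = {m0, m2, m4}, add states in Sat(halt ∧ safe) with every successor in Z. Already a fixed point.
Sat(A[(halt ∧ safe) U EF (halt ∧ safe)]) = {m0, m2, m4}
Sat(EX A[(halt ∧ safe) U EF (halt ∧ safe)]) = {s : some successor in {m0, m2, m4}} = {m0, m2, m4}
|Sat(EX A[(halt ∧ safe) U EF (halt ∧ safe)])| = |{m0, m2, m4}| = 3.

3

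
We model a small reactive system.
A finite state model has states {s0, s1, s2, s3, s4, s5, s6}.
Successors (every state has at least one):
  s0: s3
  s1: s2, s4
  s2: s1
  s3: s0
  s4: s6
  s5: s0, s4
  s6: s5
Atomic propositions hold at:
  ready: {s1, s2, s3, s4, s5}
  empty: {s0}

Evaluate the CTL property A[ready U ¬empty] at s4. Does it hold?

Sat(¬empty) = {s1, s2, s3, s4, s5, s6}
A[ready U ¬empty]: least fixpoint, start Z0 = Sat(¬empty) = {s1, s2, s3, s4, s5, s6}, add states in Sat(ready) with every successor in Z. Already a fixed point.
Sat(A[ready U ¬empty]) = {s1, s2, s3, s4, s5, s6}
s4 ∈ Sat(A[ready U ¬empty]) = {s1, s2, s3, s4, s5, s6}, so the formula holds at s4.

Yes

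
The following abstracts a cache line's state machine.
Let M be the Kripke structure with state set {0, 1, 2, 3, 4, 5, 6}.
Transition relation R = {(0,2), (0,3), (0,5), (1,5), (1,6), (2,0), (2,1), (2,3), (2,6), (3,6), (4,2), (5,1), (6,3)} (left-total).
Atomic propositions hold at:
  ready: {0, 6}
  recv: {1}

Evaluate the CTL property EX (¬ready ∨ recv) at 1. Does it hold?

Yes

Sat(¬ready) = {1, 2, 3, 4, 5}
Sat(¬ready ∨ recv) = {1, 2, 3, 4, 5}
Sat(EX (¬ready ∨ recv)) = {s : some successor in {1, 2, 3, 4, 5}} = {0, 1, 2, 4, 5, 6}
1 ∈ Sat(EX (¬ready ∨ recv)) = {0, 1, 2, 4, 5, 6}, so the formula holds at 1.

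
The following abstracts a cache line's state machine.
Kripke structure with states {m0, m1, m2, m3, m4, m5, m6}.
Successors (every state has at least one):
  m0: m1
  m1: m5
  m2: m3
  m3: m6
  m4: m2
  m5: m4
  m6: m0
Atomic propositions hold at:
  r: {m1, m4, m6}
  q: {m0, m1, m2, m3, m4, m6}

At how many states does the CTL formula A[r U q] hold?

A[r U q]: least fixpoint, start Z0 = Sat(q) = {m0, m1, m2, m3, m4, m6}, add states in Sat(r) with every successor in Z. Already a fixed point.
Sat(A[r U q]) = {m0, m1, m2, m3, m4, m6}
|Sat(A[r U q])| = |{m0, m1, m2, m3, m4, m6}| = 6.

6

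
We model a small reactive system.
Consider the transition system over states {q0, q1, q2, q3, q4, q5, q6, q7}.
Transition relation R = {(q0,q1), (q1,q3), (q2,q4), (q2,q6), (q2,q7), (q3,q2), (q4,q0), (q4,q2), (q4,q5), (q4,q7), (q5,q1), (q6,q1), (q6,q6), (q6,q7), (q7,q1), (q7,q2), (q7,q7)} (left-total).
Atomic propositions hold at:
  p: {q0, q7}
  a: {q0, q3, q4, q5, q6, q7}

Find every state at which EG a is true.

EG a: greatest fixpoint, start Z0 = {q0, q3, q4, q5, q6, q7}, keep only states in Sat with some successor in Z. Z1 = {q4, q6, q7}; fixed.
Sat(EG a) = {q4, q6, q7}

{q4, q6, q7}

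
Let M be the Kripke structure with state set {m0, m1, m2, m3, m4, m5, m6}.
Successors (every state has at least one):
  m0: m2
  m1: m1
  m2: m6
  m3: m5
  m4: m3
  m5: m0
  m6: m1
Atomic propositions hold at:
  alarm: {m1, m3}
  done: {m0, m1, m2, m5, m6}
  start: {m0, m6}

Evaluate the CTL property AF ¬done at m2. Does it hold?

No

Sat(¬done) = {m3, m4}
AF ¬done: least fixpoint, start Z0 = {m3, m4}, add states with every successor in Z. Already a fixed point.
Sat(AF ¬done) = {m3, m4}
m2 ∉ Sat(AF ¬done) = {m3, m4}, so the formula does not hold at m2.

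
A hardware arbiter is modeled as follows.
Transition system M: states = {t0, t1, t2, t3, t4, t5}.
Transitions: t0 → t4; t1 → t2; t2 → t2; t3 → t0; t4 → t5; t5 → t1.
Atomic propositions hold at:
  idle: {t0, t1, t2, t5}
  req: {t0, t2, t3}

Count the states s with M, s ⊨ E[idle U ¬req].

Sat(¬req) = {t1, t4, t5}
E[idle U ¬req]: least fixpoint, start Z0 = Sat(¬req) = {t1, t4, t5}, add states in Sat(idle) with some successor in Z. Z1 = {t0, t1, t4, t5}; fixed.
Sat(E[idle U ¬req]) = {t0, t1, t4, t5}
|Sat(E[idle U ¬req])| = |{t0, t1, t4, t5}| = 4.

4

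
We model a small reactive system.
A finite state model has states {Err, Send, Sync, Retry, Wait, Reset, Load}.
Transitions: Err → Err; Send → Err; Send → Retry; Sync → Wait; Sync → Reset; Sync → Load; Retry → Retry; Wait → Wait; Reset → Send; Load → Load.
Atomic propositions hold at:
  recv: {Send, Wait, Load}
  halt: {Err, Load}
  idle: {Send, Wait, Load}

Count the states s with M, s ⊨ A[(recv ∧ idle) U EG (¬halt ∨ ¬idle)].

6

Sat(recv ∧ idle) = {Send, Wait, Load}
Sat(¬halt) = {Send, Sync, Retry, Wait, Reset}
Sat(¬idle) = {Err, Sync, Retry, Reset}
Sat(¬halt ∨ ¬idle) = {Err, Send, Sync, Retry, Wait, Reset}
EG (¬halt ∨ ¬idle): greatest fixpoint, start Z0 = {Err, Send, Sync, Retry, Wait, Reset}, keep only states in Sat with some successor in Z. Already a fixed point.
Sat(EG (¬halt ∨ ¬idle)) = {Err, Send, Sync, Retry, Wait, Reset}
A[(recv ∧ idle) U EG (¬halt ∨ ¬idle)]: least fixpoint, start Z0 = Sat(EG (¬halt ∨ ¬idle)) = {Err, Send, Sync, Retry, Wait, Reset}, add states in Sat(recv ∧ idle) with every successor in Z. Already a fixed point.
Sat(A[(recv ∧ idle) U EG (¬halt ∨ ¬idle)]) = {Err, Send, Sync, Retry, Wait, Reset}
|Sat(A[(recv ∧ idle) U EG (¬halt ∨ ¬idle)])| = |{Err, Send, Sync, Retry, Wait, Reset}| = 6.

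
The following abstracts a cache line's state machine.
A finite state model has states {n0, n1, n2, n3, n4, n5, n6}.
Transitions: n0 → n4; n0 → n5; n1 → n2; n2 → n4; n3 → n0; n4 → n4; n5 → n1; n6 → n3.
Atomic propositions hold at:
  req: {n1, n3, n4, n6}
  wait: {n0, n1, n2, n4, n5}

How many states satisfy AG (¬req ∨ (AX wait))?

Sat(¬req) = {n0, n2, n5}
Sat(AX wait) = {s : every successor in {n0, n1, n2, n4, n5}} = {n0, n1, n2, n3, n4, n5}
Sat(¬req ∨ (AX wait)) = {n0, n1, n2, n3, n4, n5}
AG (¬req ∨ (AX wait)): greatest fixpoint, start Z0 = {n0, n1, n2, n3, n4, n5}, keep only states in Sat with every successor in Z. Already a fixed point.
Sat(AG (¬req ∨ (AX wait))) = {n0, n1, n2, n3, n4, n5}
|Sat(AG (¬req ∨ (AX wait)))| = |{n0, n1, n2, n3, n4, n5}| = 6.

6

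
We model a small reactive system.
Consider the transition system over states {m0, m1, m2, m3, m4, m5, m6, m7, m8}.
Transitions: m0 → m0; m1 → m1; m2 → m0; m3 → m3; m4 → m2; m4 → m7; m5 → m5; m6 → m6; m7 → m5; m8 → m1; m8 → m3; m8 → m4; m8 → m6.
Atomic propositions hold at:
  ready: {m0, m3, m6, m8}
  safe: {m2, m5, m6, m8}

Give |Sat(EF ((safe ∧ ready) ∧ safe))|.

2

Sat(safe ∧ ready) = {m6, m8}
Sat((safe ∧ ready) ∧ safe) = {m6, m8}
EF ((safe ∧ ready) ∧ safe): least fixpoint, start Z0 = {m6, m8}, add states with some successor in Z. Already a fixed point.
Sat(EF ((safe ∧ ready) ∧ safe)) = {m6, m8}
|Sat(EF ((safe ∧ ready) ∧ safe))| = |{m6, m8}| = 2.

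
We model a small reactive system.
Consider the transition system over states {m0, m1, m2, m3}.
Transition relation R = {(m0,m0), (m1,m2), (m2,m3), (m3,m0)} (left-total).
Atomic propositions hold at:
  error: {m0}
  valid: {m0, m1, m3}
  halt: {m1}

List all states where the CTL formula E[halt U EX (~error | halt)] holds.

Sat(~error) = {m1, m2, m3}
Sat(~error | halt) = {m1, m2, m3}
Sat(EX (~error | halt)) = {s : some successor in {m1, m2, m3}} = {m1, m2}
E[halt U EX (~error | halt)]: least fixpoint, start Z0 = Sat(EX (~error | halt)) = {m1, m2}, add states in Sat(halt) with some successor in Z. Already a fixed point.
Sat(E[halt U EX (~error | halt)]) = {m1, m2}

{m1, m2}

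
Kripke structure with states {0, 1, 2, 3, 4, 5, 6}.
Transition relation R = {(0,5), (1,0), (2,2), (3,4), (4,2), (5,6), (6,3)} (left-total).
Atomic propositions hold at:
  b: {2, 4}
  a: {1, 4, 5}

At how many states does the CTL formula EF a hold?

6

EF a: least fixpoint, start Z0 = {1, 4, 5}, add states with some successor in Z. Z1 = {0, 1, 3, 4, 5}; Z2 = {0, 1, 3, 4, 5, 6}; fixed.
Sat(EF a) = {0, 1, 3, 4, 5, 6}
|Sat(EF a)| = |{0, 1, 3, 4, 5, 6}| = 6.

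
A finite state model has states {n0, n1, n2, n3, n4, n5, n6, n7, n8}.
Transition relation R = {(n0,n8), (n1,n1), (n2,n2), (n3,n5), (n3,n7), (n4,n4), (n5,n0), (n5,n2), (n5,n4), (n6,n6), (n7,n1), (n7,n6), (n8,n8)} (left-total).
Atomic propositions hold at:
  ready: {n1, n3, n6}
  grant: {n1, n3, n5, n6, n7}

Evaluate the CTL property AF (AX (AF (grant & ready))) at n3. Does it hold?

No

Sat(grant & ready) = {n1, n3, n6}
AF (grant & ready): least fixpoint, start Z0 = {n1, n3, n6}, add states with every successor in Z. Z1 = {n1, n3, n6, n7}; fixed.
Sat(AF (grant & ready)) = {n1, n3, n6, n7}
Sat(AX (AF (grant & ready))) = {s : every successor in {n1, n3, n6, n7}} = {n1, n6, n7}
AF (AX (AF (grant & ready))): least fixpoint, start Z0 = {n1, n6, n7}, add states with every successor in Z. Already a fixed point.
Sat(AF (AX (AF (grant & ready)))) = {n1, n6, n7}
n3 ∉ Sat(AF (AX (AF (grant & ready)))) = {n1, n6, n7}, so the formula does not hold at n3.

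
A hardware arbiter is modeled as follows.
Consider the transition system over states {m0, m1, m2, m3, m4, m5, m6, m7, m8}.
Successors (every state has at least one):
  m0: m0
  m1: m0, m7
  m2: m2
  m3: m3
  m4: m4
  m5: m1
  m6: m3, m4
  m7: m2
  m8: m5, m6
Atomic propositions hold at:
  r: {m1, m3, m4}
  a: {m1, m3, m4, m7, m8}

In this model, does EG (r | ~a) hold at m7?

Sat(~a) = {m0, m2, m5, m6}
Sat(r | ~a) = {m0, m1, m2, m3, m4, m5, m6}
EG (r | ~a): greatest fixpoint, start Z0 = {m0, m1, m2, m3, m4, m5, m6}, keep only states in Sat with some successor in Z. Already a fixed point.
Sat(EG (r | ~a)) = {m0, m1, m2, m3, m4, m5, m6}
m7 ∉ Sat(EG (r | ~a)) = {m0, m1, m2, m3, m4, m5, m6}, so the formula does not hold at m7.

No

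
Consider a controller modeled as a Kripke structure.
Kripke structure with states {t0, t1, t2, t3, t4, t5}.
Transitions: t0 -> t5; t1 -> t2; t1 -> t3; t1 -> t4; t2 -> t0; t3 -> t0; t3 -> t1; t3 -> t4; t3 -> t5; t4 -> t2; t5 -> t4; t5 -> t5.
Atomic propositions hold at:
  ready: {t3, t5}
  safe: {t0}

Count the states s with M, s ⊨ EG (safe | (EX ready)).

Sat(EX ready) = {s : some successor in {t3, t5}} = {t0, t1, t3, t5}
Sat(safe | (EX ready)) = {t0, t1, t3, t5}
EG (safe | (EX ready)): greatest fixpoint, start Z0 = {t0, t1, t3, t5}, keep only states in Sat with some successor in Z. Already a fixed point.
Sat(EG (safe | (EX ready))) = {t0, t1, t3, t5}
|Sat(EG (safe | (EX ready)))| = |{t0, t1, t3, t5}| = 4.

4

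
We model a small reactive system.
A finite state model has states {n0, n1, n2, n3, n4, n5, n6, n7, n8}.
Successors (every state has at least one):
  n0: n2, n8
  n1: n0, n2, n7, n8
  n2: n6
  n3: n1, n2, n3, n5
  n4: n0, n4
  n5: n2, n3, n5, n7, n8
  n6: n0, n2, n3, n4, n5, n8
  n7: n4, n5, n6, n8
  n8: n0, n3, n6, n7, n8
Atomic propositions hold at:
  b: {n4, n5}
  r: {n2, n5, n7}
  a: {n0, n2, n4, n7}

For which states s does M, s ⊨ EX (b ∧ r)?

Sat(b ∧ r) = {n5}
Sat(EX (b ∧ r)) = {s : some successor in {n5}} = {n3, n5, n6, n7}

{n3, n5, n6, n7}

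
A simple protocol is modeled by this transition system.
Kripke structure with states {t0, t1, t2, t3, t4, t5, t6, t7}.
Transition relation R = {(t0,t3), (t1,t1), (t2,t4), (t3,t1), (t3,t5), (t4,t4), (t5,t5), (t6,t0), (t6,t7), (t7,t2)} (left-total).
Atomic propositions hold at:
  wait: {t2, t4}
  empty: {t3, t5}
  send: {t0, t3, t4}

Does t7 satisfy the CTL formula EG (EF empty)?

No

EF empty: least fixpoint, start Z0 = {t3, t5}, add states with some successor in Z. Z1 = {t0, t3, t5}; Z2 = {t0, t3, t5, t6}; fixed.
Sat(EF empty) = {t0, t3, t5, t6}
EG (EF empty): greatest fixpoint, start Z0 = {t0, t3, t5, t6}, keep only states in Sat with some successor in Z. Already a fixed point.
Sat(EG (EF empty)) = {t0, t3, t5, t6}
t7 ∉ Sat(EG (EF empty)) = {t0, t3, t5, t6}, so the formula does not hold at t7.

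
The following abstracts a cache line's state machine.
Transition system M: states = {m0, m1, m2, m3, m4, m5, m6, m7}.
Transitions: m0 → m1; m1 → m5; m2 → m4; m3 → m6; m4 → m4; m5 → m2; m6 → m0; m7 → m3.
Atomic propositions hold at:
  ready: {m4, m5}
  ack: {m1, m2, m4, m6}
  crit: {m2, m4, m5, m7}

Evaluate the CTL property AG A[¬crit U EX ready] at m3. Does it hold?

Sat(¬crit) = {m0, m1, m3, m6}
Sat(EX ready) = {s : some successor in {m4, m5}} = {m1, m2, m4}
A[¬crit U EX ready]: least fixpoint, start Z0 = Sat(EX ready) = {m1, m2, m4}, add states in Sat(¬crit) with every successor in Z. Z1 = {m0, m1, m2, m4}; Z2 = {m0, m1, m2, m4, m6}; Z3 = {m0, m1, m2, m3, m4, m6}; fixed.
Sat(A[¬crit U EX ready]) = {m0, m1, m2, m3, m4, m6}
AG A[¬crit U EX ready]: greatest fixpoint, start Z0 = {m0, m1, m2, m3, m4, m6}, keep only states in Sat with every successor in Z. Z1 = {m0, m2, m3, m4, m6}; Z2 = {m2, m3, m4, m6}; Z3 = {m2, m3, m4}; Z4 = {m2, m4}; fixed.
Sat(AG A[¬crit U EX ready]) = {m2, m4}
m3 ∉ Sat(AG A[¬crit U EX ready]) = {m2, m4}, so the formula does not hold at m3.

No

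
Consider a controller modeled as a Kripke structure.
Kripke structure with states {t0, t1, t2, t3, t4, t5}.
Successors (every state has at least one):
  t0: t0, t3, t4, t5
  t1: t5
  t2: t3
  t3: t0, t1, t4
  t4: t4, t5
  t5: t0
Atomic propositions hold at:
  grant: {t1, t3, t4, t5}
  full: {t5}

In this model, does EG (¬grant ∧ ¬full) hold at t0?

Yes

Sat(¬grant) = {t0, t2}
Sat(¬full) = {t0, t1, t2, t3, t4}
Sat(¬grant ∧ ¬full) = {t0, t2}
EG (¬grant ∧ ¬full): greatest fixpoint, start Z0 = {t0, t2}, keep only states in Sat with some successor in Z. Z1 = {t0}; fixed.
Sat(EG (¬grant ∧ ¬full)) = {t0}
t0 ∈ Sat(EG (¬grant ∧ ¬full)) = {t0}, so the formula holds at t0.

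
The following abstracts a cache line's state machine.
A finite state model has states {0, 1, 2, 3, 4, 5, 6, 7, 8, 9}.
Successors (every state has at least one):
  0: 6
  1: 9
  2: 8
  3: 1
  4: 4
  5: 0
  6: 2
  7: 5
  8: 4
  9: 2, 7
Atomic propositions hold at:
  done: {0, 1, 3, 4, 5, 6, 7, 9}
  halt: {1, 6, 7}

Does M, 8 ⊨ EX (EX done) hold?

Sat(EX done) = {s : some successor in {0, 1, 3, 4, 5, 6, 7, 9}} = {0, 1, 3, 4, 5, 7, 8, 9}
Sat(EX (EX done)) = {s : some successor in {0, 1, 3, 4, 5, 7, 8, 9}} = {1, 2, 3, 4, 5, 7, 8, 9}
8 ∈ Sat(EX (EX done)) = {1, 2, 3, 4, 5, 7, 8, 9}, so the formula holds at 8.

Yes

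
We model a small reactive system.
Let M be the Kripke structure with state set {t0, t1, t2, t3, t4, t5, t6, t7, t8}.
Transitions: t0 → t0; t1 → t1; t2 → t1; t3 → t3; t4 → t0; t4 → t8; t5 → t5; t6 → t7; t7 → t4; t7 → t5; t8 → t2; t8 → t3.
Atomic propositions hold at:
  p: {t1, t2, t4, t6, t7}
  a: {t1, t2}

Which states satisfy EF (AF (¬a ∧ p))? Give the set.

Sat(¬a) = {t0, t3, t4, t5, t6, t7, t8}
Sat(¬a ∧ p) = {t4, t6, t7}
AF (¬a ∧ p): least fixpoint, start Z0 = {t4, t6, t7}, add states with every successor in Z. Already a fixed point.
Sat(AF (¬a ∧ p)) = {t4, t6, t7}
EF (AF (¬a ∧ p)): least fixpoint, start Z0 = {t4, t6, t7}, add states with some successor in Z. Already a fixed point.
Sat(EF (AF (¬a ∧ p))) = {t4, t6, t7}

{t4, t6, t7}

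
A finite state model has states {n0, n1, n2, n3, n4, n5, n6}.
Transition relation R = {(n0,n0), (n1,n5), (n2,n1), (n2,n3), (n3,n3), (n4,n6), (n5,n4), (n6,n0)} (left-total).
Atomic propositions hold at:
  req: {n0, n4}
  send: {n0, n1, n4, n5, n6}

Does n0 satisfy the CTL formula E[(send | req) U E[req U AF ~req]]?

Sat(send | req) = {n0, n1, n4, n5, n6}
Sat(~req) = {n1, n2, n3, n5, n6}
AF ~req: least fixpoint, start Z0 = {n1, n2, n3, n5, n6}, add states with every successor in Z. Z1 = {n1, n2, n3, n4, n5, n6}; fixed.
Sat(AF ~req) = {n1, n2, n3, n4, n5, n6}
E[req U AF ~req]: least fixpoint, start Z0 = Sat(AF ~req) = {n1, n2, n3, n4, n5, n6}, add states in Sat(req) with some successor in Z. Already a fixed point.
Sat(E[req U AF ~req]) = {n1, n2, n3, n4, n5, n6}
E[(send | req) U E[req U AF ~req]]: least fixpoint, start Z0 = Sat(E[req U AF ~req]) = {n1, n2, n3, n4, n5, n6}, add states in Sat(send | req) with some successor in Z. Already a fixed point.
Sat(E[(send | req) U E[req U AF ~req]]) = {n1, n2, n3, n4, n5, n6}
n0 ∉ Sat(E[(send | req) U E[req U AF ~req]]) = {n1, n2, n3, n4, n5, n6}, so the formula does not hold at n0.

No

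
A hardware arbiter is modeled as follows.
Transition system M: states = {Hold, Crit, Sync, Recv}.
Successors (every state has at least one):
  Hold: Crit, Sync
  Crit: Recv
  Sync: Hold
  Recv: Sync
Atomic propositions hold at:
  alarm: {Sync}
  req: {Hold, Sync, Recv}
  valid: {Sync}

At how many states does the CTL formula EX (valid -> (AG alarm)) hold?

3

AG alarm: greatest fixpoint, start Z0 = {Sync}, keep only states in Sat with every successor in Z. Z1 = ∅; fixed.
Sat(AG alarm) = ∅
Sat(valid -> (AG alarm)) = {Hold, Crit, Recv}
Sat(EX (valid -> (AG alarm))) = {s : some successor in {Hold, Crit, Recv}} = {Hold, Crit, Sync}
|Sat(EX (valid -> (AG alarm)))| = |{Hold, Crit, Sync}| = 3.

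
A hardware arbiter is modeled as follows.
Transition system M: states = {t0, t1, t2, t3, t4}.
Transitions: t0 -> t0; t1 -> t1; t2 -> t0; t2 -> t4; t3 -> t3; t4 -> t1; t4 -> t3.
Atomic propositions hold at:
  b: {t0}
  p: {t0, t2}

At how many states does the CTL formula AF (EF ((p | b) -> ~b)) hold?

Sat(p | b) = {t0, t2}
Sat(~b) = {t1, t2, t3, t4}
Sat((p | b) -> ~b) = {t1, t2, t3, t4}
EF ((p | b) -> ~b): least fixpoint, start Z0 = {t1, t2, t3, t4}, add states with some successor in Z. Already a fixed point.
Sat(EF ((p | b) -> ~b)) = {t1, t2, t3, t4}
AF (EF ((p | b) -> ~b)): least fixpoint, start Z0 = {t1, t2, t3, t4}, add states with every successor in Z. Already a fixed point.
Sat(AF (EF ((p | b) -> ~b))) = {t1, t2, t3, t4}
|Sat(AF (EF ((p | b) -> ~b)))| = |{t1, t2, t3, t4}| = 4.

4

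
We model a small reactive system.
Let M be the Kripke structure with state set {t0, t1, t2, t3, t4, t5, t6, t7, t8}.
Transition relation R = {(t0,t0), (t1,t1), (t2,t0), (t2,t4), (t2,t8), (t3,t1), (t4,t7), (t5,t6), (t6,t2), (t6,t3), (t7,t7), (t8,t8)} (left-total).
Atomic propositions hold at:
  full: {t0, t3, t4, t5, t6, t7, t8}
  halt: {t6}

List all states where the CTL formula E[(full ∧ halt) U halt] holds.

{t6}

Sat(full ∧ halt) = {t6}
E[(full ∧ halt) U halt]: least fixpoint, start Z0 = Sat(halt) = {t6}, add states in Sat(full ∧ halt) with some successor in Z. Already a fixed point.
Sat(E[(full ∧ halt) U halt]) = {t6}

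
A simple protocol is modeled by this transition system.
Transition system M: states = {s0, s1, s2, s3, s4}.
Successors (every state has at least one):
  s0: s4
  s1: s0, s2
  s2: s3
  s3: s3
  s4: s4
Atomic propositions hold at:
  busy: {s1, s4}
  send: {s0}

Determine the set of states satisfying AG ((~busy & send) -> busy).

{s2, s3, s4}

Sat(~busy) = {s0, s2, s3}
Sat(~busy & send) = {s0}
Sat((~busy & send) -> busy) = {s1, s2, s3, s4}
AG ((~busy & send) -> busy): greatest fixpoint, start Z0 = {s1, s2, s3, s4}, keep only states in Sat with every successor in Z. Z1 = {s2, s3, s4}; fixed.
Sat(AG ((~busy & send) -> busy)) = {s2, s3, s4}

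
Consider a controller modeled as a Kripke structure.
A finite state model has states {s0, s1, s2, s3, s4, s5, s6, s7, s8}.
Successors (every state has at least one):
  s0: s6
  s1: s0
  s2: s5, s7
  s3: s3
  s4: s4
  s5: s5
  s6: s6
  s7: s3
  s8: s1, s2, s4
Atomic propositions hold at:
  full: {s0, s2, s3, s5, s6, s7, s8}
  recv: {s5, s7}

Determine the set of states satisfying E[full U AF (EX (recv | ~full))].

{s2, s4, s5, s8}

Sat(~full) = {s1, s4}
Sat(recv | ~full) = {s1, s4, s5, s7}
Sat(EX (recv | ~full)) = {s : some successor in {s1, s4, s5, s7}} = {s2, s4, s5, s8}
AF (EX (recv | ~full)): least fixpoint, start Z0 = {s2, s4, s5, s8}, add states with every successor in Z. Already a fixed point.
Sat(AF (EX (recv | ~full))) = {s2, s4, s5, s8}
E[full U AF (EX (recv | ~full))]: least fixpoint, start Z0 = Sat(AF (EX (recv | ~full))) = {s2, s4, s5, s8}, add states in Sat(full) with some successor in Z. Already a fixed point.
Sat(E[full U AF (EX (recv | ~full))]) = {s2, s4, s5, s8}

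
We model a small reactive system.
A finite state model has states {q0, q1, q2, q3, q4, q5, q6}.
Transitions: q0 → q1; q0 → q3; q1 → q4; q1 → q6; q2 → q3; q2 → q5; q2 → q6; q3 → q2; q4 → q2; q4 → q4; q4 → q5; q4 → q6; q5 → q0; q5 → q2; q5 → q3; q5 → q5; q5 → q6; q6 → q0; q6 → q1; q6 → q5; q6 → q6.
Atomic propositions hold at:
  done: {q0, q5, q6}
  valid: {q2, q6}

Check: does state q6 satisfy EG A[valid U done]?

Yes

A[valid U done]: least fixpoint, start Z0 = Sat(done) = {q0, q5, q6}, add states in Sat(valid) with every successor in Z. Already a fixed point.
Sat(A[valid U done]) = {q0, q5, q6}
EG A[valid U done]: greatest fixpoint, start Z0 = {q0, q5, q6}, keep only states in Sat with some successor in Z. Z1 = {q5, q6}; fixed.
Sat(EG A[valid U done]) = {q5, q6}
q6 ∈ Sat(EG A[valid U done]) = {q5, q6}, so the formula holds at q6.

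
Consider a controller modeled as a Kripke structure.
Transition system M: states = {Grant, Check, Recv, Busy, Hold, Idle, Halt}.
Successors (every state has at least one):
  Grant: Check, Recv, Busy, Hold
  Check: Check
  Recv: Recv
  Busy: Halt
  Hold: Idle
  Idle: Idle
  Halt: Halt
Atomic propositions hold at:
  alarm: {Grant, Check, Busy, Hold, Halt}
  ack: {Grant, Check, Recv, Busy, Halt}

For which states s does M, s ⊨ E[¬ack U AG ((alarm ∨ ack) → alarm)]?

Sat(¬ack) = {Hold, Idle}
Sat(alarm ∨ ack) = {Grant, Check, Recv, Busy, Hold, Halt}
Sat((alarm ∨ ack) → alarm) = {Grant, Check, Busy, Hold, Idle, Halt}
AG ((alarm ∨ ack) → alarm): greatest fixpoint, start Z0 = {Grant, Check, Busy, Hold, Idle, Halt}, keep only states in Sat with every successor in Z. Z1 = {Check, Busy, Hold, Idle, Halt}; fixed.
Sat(AG ((alarm ∨ ack) → alarm)) = {Check, Busy, Hold, Idle, Halt}
E[¬ack U AG ((alarm ∨ ack) → alarm)]: least fixpoint, start Z0 = Sat(AG ((alarm ∨ ack) → alarm)) = {Check, Busy, Hold, Idle, Halt}, add states in Sat(¬ack) with some successor in Z. Already a fixed point.
Sat(E[¬ack U AG ((alarm ∨ ack) → alarm)]) = {Check, Busy, Hold, Idle, Halt}

{Check, Busy, Hold, Idle, Halt}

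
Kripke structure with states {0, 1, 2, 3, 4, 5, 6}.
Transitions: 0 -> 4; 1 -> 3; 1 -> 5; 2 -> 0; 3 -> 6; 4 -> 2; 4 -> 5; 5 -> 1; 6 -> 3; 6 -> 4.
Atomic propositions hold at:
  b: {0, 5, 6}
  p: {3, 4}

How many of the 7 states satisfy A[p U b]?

4

A[p U b]: least fixpoint, start Z0 = Sat(b) = {0, 5, 6}, add states in Sat(p) with every successor in Z. Z1 = {0, 3, 5, 6}; fixed.
Sat(A[p U b]) = {0, 3, 5, 6}
|Sat(A[p U b])| = |{0, 3, 5, 6}| = 4.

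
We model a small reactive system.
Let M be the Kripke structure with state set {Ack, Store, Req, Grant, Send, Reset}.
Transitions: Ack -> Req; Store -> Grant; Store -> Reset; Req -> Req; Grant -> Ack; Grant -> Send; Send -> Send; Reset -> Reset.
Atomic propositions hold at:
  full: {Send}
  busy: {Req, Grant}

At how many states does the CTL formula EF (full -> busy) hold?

Sat(full -> busy) = {Ack, Store, Req, Grant, Reset}
EF (full -> busy): least fixpoint, start Z0 = {Ack, Store, Req, Grant, Reset}, add states with some successor in Z. Already a fixed point.
Sat(EF (full -> busy)) = {Ack, Store, Req, Grant, Reset}
|Sat(EF (full -> busy))| = |{Ack, Store, Req, Grant, Reset}| = 5.

5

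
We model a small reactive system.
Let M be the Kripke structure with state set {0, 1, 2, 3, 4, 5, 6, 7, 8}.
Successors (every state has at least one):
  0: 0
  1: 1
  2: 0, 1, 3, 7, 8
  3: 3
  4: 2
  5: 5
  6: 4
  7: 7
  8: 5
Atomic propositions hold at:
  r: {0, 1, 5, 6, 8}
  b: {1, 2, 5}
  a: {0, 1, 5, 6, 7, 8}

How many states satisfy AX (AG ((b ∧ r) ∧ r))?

Sat(b ∧ r) = {1, 5}
Sat((b ∧ r) ∧ r) = {1, 5}
AG ((b ∧ r) ∧ r): greatest fixpoint, start Z0 = {1, 5}, keep only states in Sat with every successor in Z. Already a fixed point.
Sat(AG ((b ∧ r) ∧ r)) = {1, 5}
Sat(AX (AG ((b ∧ r) ∧ r))) = {s : every successor in {1, 5}} = {1, 5, 8}
|Sat(AX (AG ((b ∧ r) ∧ r)))| = |{1, 5, 8}| = 3.

3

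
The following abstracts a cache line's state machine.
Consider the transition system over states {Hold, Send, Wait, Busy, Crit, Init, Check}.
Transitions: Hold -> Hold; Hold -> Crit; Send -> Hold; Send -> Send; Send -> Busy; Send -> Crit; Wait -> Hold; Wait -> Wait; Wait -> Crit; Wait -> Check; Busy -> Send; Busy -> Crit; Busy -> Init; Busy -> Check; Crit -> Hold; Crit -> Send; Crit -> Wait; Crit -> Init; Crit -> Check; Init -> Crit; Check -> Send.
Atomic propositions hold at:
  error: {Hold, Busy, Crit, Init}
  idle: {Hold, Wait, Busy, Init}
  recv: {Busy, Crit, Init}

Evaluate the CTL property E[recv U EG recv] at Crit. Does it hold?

EG recv: greatest fixpoint, start Z0 = {Busy, Crit, Init}, keep only states in Sat with some successor in Z. Already a fixed point.
Sat(EG recv) = {Busy, Crit, Init}
E[recv U EG recv]: least fixpoint, start Z0 = Sat(EG recv) = {Busy, Crit, Init}, add states in Sat(recv) with some successor in Z. Already a fixed point.
Sat(E[recv U EG recv]) = {Busy, Crit, Init}
Crit ∈ Sat(E[recv U EG recv]) = {Busy, Crit, Init}, so the formula holds at Crit.

Yes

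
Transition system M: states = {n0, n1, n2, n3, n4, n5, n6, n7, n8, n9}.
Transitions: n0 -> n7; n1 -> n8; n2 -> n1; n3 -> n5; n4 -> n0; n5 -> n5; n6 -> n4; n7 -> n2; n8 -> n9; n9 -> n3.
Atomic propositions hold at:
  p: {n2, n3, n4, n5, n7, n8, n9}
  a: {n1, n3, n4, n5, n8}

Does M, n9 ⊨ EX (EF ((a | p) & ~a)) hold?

No

Sat(a | p) = {n1, n2, n3, n4, n5, n7, n8, n9}
Sat(~a) = {n0, n2, n6, n7, n9}
Sat((a | p) & ~a) = {n2, n7, n9}
EF ((a | p) & ~a): least fixpoint, start Z0 = {n2, n7, n9}, add states with some successor in Z. Z1 = {n0, n2, n7, n8, n9}; Z2 = {n0, n1, n2, n4, n7, n8, n9}; Z3 = {n0, n1, n2, n4, n6, n7, n8, n9}; fixed.
Sat(EF ((a | p) & ~a)) = {n0, n1, n2, n4, n6, n7, n8, n9}
Sat(EX (EF ((a | p) & ~a))) = {s : some successor in {n0, n1, n2, n4, n6, n7, n8, n9}} = {n0, n1, n2, n4, n6, n7, n8}
n9 ∉ Sat(EX (EF ((a | p) & ~a))) = {n0, n1, n2, n4, n6, n7, n8}, so the formula does not hold at n9.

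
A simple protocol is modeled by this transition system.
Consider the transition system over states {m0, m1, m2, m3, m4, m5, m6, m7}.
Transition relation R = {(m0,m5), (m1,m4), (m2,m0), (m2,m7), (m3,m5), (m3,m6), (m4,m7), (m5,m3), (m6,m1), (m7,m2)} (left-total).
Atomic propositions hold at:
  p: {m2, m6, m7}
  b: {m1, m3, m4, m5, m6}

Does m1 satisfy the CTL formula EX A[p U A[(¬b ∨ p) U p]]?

Sat(¬b) = {m0, m2, m7}
Sat(¬b ∨ p) = {m0, m2, m6, m7}
A[(¬b ∨ p) U p]: least fixpoint, start Z0 = Sat(p) = {m2, m6, m7}, add states in Sat(¬b ∨ p) with every successor in Z. Already a fixed point.
Sat(A[(¬b ∨ p) U p]) = {m2, m6, m7}
A[p U A[(¬b ∨ p) U p]]: least fixpoint, start Z0 = Sat(A[(¬b ∨ p) U p]) = {m2, m6, m7}, add states in Sat(p) with every successor in Z. Already a fixed point.
Sat(A[p U A[(¬b ∨ p) U p]]) = {m2, m6, m7}
Sat(EX A[p U A[(¬b ∨ p) U p]]) = {s : some successor in {m2, m6, m7}} = {m2, m3, m4, m7}
m1 ∉ Sat(EX A[p U A[(¬b ∨ p) U p]]) = {m2, m3, m4, m7}, so the formula does not hold at m1.

No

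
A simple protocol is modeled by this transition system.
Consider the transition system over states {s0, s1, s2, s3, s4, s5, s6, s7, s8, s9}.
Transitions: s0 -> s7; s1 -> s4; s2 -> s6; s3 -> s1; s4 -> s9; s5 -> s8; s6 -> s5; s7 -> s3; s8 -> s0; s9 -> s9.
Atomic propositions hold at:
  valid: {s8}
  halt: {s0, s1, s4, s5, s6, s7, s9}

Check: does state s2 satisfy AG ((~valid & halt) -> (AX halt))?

Sat(~valid) = {s0, s1, s2, s3, s4, s5, s6, s7, s9}
Sat(~valid & halt) = {s0, s1, s4, s5, s6, s7, s9}
Sat(AX halt) = {s : every successor in {s0, s1, s4, s5, s6, s7, s9}} = {s0, s1, s2, s3, s4, s6, s8, s9}
Sat((~valid & halt) -> (AX halt)) = {s0, s1, s2, s3, s4, s6, s8, s9}
AG ((~valid & halt) -> (AX halt)): greatest fixpoint, start Z0 = {s0, s1, s2, s3, s4, s6, s8, s9}, keep only states in Sat with every successor in Z. Z1 = {s1, s2, s3, s4, s8, s9}; Z2 = {s1, s3, s4, s9}; fixed.
Sat(AG ((~valid & halt) -> (AX halt))) = {s1, s3, s4, s9}
s2 ∉ Sat(AG ((~valid & halt) -> (AX halt))) = {s1, s3, s4, s9}, so the formula does not hold at s2.

No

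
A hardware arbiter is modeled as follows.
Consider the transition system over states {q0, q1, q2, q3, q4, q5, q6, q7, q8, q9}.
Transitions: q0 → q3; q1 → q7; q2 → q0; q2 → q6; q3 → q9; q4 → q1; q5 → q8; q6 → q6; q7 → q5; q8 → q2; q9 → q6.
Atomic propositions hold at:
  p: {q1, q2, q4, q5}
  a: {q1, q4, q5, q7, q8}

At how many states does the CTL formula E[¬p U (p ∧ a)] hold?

4

Sat(¬p) = {q0, q3, q6, q7, q8, q9}
Sat(p ∧ a) = {q1, q4, q5}
E[¬p U (p ∧ a)]: least fixpoint, start Z0 = Sat((p ∧ a)) = {q1, q4, q5}, add states in Sat(¬p) with some successor in Z. Z1 = {q1, q4, q5, q7}; fixed.
Sat(E[¬p U (p ∧ a)]) = {q1, q4, q5, q7}
|Sat(E[¬p U (p ∧ a)])| = |{q1, q4, q5, q7}| = 4.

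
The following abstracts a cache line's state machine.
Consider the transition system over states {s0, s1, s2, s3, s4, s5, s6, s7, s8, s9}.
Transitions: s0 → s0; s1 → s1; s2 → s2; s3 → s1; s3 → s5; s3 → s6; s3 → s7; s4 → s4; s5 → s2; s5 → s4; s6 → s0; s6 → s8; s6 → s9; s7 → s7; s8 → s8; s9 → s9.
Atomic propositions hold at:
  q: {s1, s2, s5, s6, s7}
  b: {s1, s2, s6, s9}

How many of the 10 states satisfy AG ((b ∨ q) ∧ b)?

Sat(b ∨ q) = {s1, s2, s5, s6, s7, s9}
Sat((b ∨ q) ∧ b) = {s1, s2, s6, s9}
AG ((b ∨ q) ∧ b): greatest fixpoint, start Z0 = {s1, s2, s6, s9}, keep only states in Sat with every successor in Z. Z1 = {s1, s2, s9}; fixed.
Sat(AG ((b ∨ q) ∧ b)) = {s1, s2, s9}
|Sat(AG ((b ∨ q) ∧ b))| = |{s1, s2, s9}| = 3.

3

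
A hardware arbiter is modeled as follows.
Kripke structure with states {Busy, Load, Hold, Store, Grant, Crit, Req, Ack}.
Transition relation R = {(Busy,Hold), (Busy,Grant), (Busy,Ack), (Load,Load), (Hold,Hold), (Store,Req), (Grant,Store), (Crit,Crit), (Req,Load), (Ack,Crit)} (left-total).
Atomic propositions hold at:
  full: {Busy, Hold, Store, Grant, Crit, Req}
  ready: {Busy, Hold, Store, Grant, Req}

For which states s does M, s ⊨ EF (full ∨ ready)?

{Busy, Hold, Store, Grant, Crit, Req, Ack}

Sat(full ∨ ready) = {Busy, Hold, Store, Grant, Crit, Req}
EF (full ∨ ready): least fixpoint, start Z0 = {Busy, Hold, Store, Grant, Crit, Req}, add states with some successor in Z. Z1 = {Busy, Hold, Store, Grant, Crit, Req, Ack}; fixed.
Sat(EF (full ∨ ready)) = {Busy, Hold, Store, Grant, Crit, Req, Ack}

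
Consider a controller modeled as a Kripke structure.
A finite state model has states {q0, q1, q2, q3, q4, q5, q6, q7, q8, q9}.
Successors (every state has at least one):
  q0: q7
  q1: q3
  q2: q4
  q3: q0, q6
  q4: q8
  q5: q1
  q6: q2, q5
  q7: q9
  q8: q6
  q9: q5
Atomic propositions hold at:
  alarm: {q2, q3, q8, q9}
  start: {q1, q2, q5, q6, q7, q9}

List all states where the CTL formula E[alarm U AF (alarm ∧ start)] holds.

Sat(alarm ∧ start) = {q2, q9}
AF (alarm ∧ start): least fixpoint, start Z0 = {q2, q9}, add states with every successor in Z. Z1 = {q2, q7, q9}; Z2 = {q0, q2, q7, q9}; fixed.
Sat(AF (alarm ∧ start)) = {q0, q2, q7, q9}
E[alarm U AF (alarm ∧ start)]: least fixpoint, start Z0 = Sat(AF (alarm ∧ start)) = {q0, q2, q7, q9}, add states in Sat(alarm) with some successor in Z. Z1 = {q0, q2, q3, q7, q9}; fixed.
Sat(E[alarm U AF (alarm ∧ start)]) = {q0, q2, q3, q7, q9}

{q0, q2, q3, q7, q9}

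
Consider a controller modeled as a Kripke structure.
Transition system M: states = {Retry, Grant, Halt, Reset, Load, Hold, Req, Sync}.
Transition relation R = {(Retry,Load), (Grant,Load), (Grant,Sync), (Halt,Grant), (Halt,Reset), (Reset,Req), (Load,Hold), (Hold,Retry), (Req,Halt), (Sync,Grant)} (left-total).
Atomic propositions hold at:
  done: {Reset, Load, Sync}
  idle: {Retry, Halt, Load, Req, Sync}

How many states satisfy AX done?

2

Sat(AX done) = {s : every successor in {Reset, Load, Sync}} = {Retry, Grant}
|Sat(AX done)| = |{Retry, Grant}| = 2.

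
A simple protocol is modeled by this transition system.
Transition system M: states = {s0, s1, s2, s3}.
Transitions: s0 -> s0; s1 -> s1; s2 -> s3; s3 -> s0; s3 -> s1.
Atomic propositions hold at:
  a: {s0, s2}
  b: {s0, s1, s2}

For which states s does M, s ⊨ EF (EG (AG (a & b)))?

{s0, s2, s3}

Sat(a & b) = {s0, s2}
AG (a & b): greatest fixpoint, start Z0 = {s0, s2}, keep only states in Sat with every successor in Z. Z1 = {s0}; fixed.
Sat(AG (a & b)) = {s0}
EG (AG (a & b)): greatest fixpoint, start Z0 = {s0}, keep only states in Sat with some successor in Z. Already a fixed point.
Sat(EG (AG (a & b))) = {s0}
EF (EG (AG (a & b))): least fixpoint, start Z0 = {s0}, add states with some successor in Z. Z1 = {s0, s3}; Z2 = {s0, s2, s3}; fixed.
Sat(EF (EG (AG (a & b)))) = {s0, s2, s3}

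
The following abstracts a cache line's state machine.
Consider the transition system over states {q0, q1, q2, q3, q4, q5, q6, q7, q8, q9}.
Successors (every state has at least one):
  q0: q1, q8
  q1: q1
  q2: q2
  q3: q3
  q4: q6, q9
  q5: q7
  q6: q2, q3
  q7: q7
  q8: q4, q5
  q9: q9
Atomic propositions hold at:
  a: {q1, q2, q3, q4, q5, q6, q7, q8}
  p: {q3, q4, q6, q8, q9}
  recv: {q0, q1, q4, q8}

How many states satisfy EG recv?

2

EG recv: greatest fixpoint, start Z0 = {q0, q1, q4, q8}, keep only states in Sat with some successor in Z. Z1 = {q0, q1, q8}; Z2 = {q0, q1}; fixed.
Sat(EG recv) = {q0, q1}
|Sat(EG recv)| = |{q0, q1}| = 2.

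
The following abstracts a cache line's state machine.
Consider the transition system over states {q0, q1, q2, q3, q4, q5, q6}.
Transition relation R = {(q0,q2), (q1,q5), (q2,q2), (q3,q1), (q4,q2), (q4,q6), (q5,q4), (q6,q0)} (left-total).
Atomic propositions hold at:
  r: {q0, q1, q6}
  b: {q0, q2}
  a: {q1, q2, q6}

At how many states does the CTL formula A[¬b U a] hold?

6

Sat(¬b) = {q1, q3, q4, q5, q6}
A[¬b U a]: least fixpoint, start Z0 = Sat(a) = {q1, q2, q6}, add states in Sat(¬b) with every successor in Z. Z1 = {q1, q2, q3, q4, q6}; Z2 = {q1, q2, q3, q4, q5, q6}; fixed.
Sat(A[¬b U a]) = {q1, q2, q3, q4, q5, q6}
|Sat(A[¬b U a])| = |{q1, q2, q3, q4, q5, q6}| = 6.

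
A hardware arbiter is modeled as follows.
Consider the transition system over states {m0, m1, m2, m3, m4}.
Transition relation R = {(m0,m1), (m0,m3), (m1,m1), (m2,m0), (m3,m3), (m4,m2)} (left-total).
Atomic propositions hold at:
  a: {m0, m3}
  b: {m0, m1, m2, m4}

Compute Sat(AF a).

{m0, m2, m3, m4}

AF a: least fixpoint, start Z0 = {m0, m3}, add states with every successor in Z. Z1 = {m0, m2, m3}; Z2 = {m0, m2, m3, m4}; fixed.
Sat(AF a) = {m0, m2, m3, m4}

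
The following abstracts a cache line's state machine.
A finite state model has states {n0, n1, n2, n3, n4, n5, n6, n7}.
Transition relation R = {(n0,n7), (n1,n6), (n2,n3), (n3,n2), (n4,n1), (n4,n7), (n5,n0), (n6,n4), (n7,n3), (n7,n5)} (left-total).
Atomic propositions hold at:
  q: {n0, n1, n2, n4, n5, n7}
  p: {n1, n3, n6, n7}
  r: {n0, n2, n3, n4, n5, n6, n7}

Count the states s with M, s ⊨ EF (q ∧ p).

Sat(q ∧ p) = {n1, n7}
EF (q ∧ p): least fixpoint, start Z0 = {n1, n7}, add states with some successor in Z. Z1 = {n0, n1, n4, n7}; Z2 = {n0, n1, n4, n5, n6, n7}; fixed.
Sat(EF (q ∧ p)) = {n0, n1, n4, n5, n6, n7}
|Sat(EF (q ∧ p))| = |{n0, n1, n4, n5, n6, n7}| = 6.

6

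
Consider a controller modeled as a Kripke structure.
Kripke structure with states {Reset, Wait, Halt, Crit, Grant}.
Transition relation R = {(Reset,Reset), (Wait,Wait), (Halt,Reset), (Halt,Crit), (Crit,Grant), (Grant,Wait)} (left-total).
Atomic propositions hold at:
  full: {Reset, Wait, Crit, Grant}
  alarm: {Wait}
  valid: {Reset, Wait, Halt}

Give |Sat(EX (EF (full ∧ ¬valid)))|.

Sat(¬valid) = {Crit, Grant}
Sat(full ∧ ¬valid) = {Crit, Grant}
EF (full ∧ ¬valid): least fixpoint, start Z0 = {Crit, Grant}, add states with some successor in Z. Z1 = {Halt, Crit, Grant}; fixed.
Sat(EF (full ∧ ¬valid)) = {Halt, Crit, Grant}
Sat(EX (EF (full ∧ ¬valid))) = {s : some successor in {Halt, Crit, Grant}} = {Halt, Crit}
|Sat(EX (EF (full ∧ ¬valid)))| = |{Halt, Crit}| = 2.

2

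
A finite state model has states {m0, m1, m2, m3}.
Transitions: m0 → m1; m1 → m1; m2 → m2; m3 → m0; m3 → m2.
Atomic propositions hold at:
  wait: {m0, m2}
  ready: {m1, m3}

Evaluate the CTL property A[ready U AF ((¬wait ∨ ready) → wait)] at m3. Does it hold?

Yes

Sat(¬wait) = {m1, m3}
Sat(¬wait ∨ ready) = {m1, m3}
Sat((¬wait ∨ ready) → wait) = {m0, m2}
AF ((¬wait ∨ ready) → wait): least fixpoint, start Z0 = {m0, m2}, add states with every successor in Z. Z1 = {m0, m2, m3}; fixed.
Sat(AF ((¬wait ∨ ready) → wait)) = {m0, m2, m3}
A[ready U AF ((¬wait ∨ ready) → wait)]: least fixpoint, start Z0 = Sat(AF ((¬wait ∨ ready) → wait)) = {m0, m2, m3}, add states in Sat(ready) with every successor in Z. Already a fixed point.
Sat(A[ready U AF ((¬wait ∨ ready) → wait)]) = {m0, m2, m3}
m3 ∈ Sat(A[ready U AF ((¬wait ∨ ready) → wait)]) = {m0, m2, m3}, so the formula holds at m3.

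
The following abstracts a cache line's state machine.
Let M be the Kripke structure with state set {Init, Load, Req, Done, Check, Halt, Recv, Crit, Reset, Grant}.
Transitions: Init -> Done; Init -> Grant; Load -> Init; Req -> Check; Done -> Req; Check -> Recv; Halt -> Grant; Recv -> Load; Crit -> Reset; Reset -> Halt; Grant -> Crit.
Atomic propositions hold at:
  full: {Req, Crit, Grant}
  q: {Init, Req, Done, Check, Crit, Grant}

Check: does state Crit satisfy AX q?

Sat(AX q) = {s : every successor in {Init, Req, Done, Check, Crit, Grant}} = {Init, Load, Req, Done, Halt, Grant}
Crit ∉ Sat(AX q) = {Init, Load, Req, Done, Halt, Grant}, so the formula does not hold at Crit.

No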